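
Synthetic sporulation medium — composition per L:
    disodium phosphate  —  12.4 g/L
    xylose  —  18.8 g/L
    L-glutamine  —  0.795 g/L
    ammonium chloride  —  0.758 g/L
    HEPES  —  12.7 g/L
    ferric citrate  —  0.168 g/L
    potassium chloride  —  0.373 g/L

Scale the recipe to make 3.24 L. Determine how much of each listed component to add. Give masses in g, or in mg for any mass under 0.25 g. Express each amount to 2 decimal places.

Working volume: 3.24 L.
disodium phosphate: 12.4 g/L × 3.24 L = 40.18 g
xylose: 18.8 g/L × 3.24 L = 60.91 g
L-glutamine: 0.795 g/L × 3.24 L = 2.58 g
ammonium chloride: 0.758 g/L × 3.24 L = 2.46 g
HEPES: 12.7 g/L × 3.24 L = 41.15 g
ferric citrate: 0.168 g/L × 3.24 L = 0.54 g
potassium chloride: 0.373 g/L × 3.24 L = 1.21 g

disodium phosphate 40.18 g; xylose 60.91 g; L-glutamine 2.58 g; ammonium chloride 2.46 g; HEPES 41.15 g; ferric citrate 0.54 g; potassium chloride 1.21 g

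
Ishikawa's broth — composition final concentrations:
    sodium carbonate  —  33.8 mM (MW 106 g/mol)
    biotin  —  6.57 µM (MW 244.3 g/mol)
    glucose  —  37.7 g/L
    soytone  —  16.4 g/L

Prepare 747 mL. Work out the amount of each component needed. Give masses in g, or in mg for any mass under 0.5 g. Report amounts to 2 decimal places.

Scale factor relative to 1 L: 0.747.
sodium carbonate: 33.8 mmol/L × 106 g/mol × 0.747 L ÷ 1000 = 2.68 g
biotin: 6.57 µmol/L × 244.3 g/mol × 0.747 L ÷ 1000 = 1.20 mg
glucose: 37.7 g/L × 0.747 L = 28.16 g
soytone: 16.4 g/L × 0.747 L = 12.25 g

sodium carbonate 2.68 g; biotin 1.20 mg; glucose 28.16 g; soytone 12.25 g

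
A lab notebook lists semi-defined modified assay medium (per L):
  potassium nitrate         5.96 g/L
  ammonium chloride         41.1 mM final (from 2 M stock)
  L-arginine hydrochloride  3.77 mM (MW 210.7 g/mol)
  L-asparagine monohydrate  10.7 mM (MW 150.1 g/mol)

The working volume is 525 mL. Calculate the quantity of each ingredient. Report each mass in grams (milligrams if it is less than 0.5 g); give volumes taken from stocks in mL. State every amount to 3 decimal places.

Scale factor relative to 1 L: 0.525.
potassium nitrate: 5.96 g/L × 0.525 L = 3.129 g
ammonium chloride: dilute stock: 41.1 mM × 525 mL ÷ 2000 mM = 10.789 mL
L-arginine hydrochloride: 3.77 mmol/L × 210.7 mg/mmol × 0.525 L = 417.028 mg
L-asparagine monohydrate: 10.7 mmol/L × 150.1 g/mol × 0.525 L ÷ 1000 = 0.843 g

potassium nitrate 3.129 g; ammonium chloride 10.789 mL; L-arginine hydrochloride 417.028 mg; L-asparagine monohydrate 0.843 g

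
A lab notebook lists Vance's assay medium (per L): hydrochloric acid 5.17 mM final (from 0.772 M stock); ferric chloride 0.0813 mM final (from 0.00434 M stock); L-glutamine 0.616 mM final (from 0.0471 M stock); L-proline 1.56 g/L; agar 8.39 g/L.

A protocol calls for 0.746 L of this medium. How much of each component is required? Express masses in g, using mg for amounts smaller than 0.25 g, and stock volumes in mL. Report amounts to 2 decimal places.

Scale factor relative to 1 L: 0.746.
hydrochloric acid: C1V1 = C2V2 → 5.17 mM × 746 mL ÷ 772 mM = 5.00 mL
ferric chloride: C1V1 = C2V2 → 0.0813 mM × 746 mL ÷ 4.34 mM = 13.97 mL
L-glutamine: C1V1 = C2V2 → 0.616 mM × 746 mL ÷ 47.1 mM = 9.76 mL
L-proline: 1.56 g/L × 0.746 L = 1.16 g
agar: 8.39 g/L × 0.746 L = 6.26 g

hydrochloric acid 5.00 mL; ferric chloride 13.97 mL; L-glutamine 9.76 mL; L-proline 1.16 g; agar 6.26 g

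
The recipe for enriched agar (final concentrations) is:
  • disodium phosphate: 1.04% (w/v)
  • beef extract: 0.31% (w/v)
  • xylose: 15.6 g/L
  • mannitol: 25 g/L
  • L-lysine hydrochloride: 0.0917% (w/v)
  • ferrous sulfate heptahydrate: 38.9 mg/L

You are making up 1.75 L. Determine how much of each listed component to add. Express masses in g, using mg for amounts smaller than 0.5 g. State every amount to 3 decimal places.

Working volume: 1.75 L.
disodium phosphate: 1.04% w/v = 10.4 g/L → 10.4 × 1.75 L = 18.200 g
beef extract: 0.31% w/v = 3.1 g/L → 3.1 × 1.75 L = 5.425 g
xylose: 15.6 g/L × 1.75 L = 27.300 g
mannitol: 25 g/L × 1.75 L = 43.750 g
L-lysine hydrochloride: 0.0917% w/v = 0.917 g/L → 0.917 × 1.75 L = 1.605 g
ferrous sulfate heptahydrate: 38.9 mg/L × 1.75 L = 68.075 mg

disodium phosphate 18.200 g; beef extract 5.425 g; xylose 27.300 g; mannitol 43.750 g; L-lysine hydrochloride 1.605 g; ferrous sulfate heptahydrate 68.075 mg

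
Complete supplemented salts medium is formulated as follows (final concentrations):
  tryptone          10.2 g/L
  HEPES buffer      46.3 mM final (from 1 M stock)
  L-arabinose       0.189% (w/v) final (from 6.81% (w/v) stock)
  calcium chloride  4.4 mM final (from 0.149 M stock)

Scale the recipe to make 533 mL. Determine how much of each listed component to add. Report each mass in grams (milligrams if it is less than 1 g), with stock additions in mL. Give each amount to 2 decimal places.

tryptone 5.44 g; HEPES buffer 24.68 mL; L-arabinose 14.79 mL; calcium chloride 15.74 mL

Target volume = 533 mL = 0.533 L.
tryptone: 10.2 g/L × 0.533 L = 5.44 g
HEPES buffer: C1V1 = C2V2 → 46.3 mM × 533 mL ÷ 1000 mM = 24.68 mL
L-arabinose: dilute stock: 0.189% ÷ 6.81% × 533 mL = 14.79 mL
calcium chloride: V = C2·V2/C1 = 4.4 mM × 533 mL ÷ 149 mM = 15.74 mL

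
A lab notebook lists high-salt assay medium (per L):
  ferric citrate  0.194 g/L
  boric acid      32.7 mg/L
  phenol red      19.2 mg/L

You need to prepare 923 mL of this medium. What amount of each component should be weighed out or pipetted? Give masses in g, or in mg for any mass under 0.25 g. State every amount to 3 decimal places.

ferric citrate 179.062 mg; boric acid 30.182 mg; phenol red 17.722 mg

Target volume = 923 mL = 0.923 L.
ferric citrate: 0.194 g/L × 0.923 L = 0.179062 g = 179.062 mg
boric acid: 32.7 mg/L × 0.923 L = 30.182 mg
phenol red: 19.2 mg/L × 0.923 L = 17.722 mg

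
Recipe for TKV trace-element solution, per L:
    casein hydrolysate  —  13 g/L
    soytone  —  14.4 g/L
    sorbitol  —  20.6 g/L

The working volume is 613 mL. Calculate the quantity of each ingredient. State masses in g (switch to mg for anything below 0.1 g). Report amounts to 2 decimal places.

Scale factor relative to 1 L: 0.613.
casein hydrolysate: 13 g/L × 0.613 L = 7.97 g
soytone: 14.4 g/L × 0.613 L = 8.83 g
sorbitol: 20.6 g/L × 0.613 L = 12.63 g

casein hydrolysate 7.97 g; soytone 8.83 g; sorbitol 12.63 g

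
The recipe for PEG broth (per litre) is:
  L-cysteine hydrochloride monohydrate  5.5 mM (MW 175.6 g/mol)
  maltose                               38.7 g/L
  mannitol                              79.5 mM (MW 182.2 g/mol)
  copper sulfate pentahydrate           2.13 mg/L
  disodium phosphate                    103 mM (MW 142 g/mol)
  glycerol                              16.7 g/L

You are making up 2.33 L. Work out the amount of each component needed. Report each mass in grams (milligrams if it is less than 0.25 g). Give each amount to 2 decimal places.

Scale factor relative to 1 L: 2.33.
L-cysteine hydrochloride monohydrate: 5.5 mmol/L × 175.6 g/mol × 2.33 L ÷ 1000 = 2.25 g
maltose: 38.7 g/L × 2.33 L = 90.17 g
mannitol: 79.5 mmol/L × 182.2 g/mol × 2.33 L ÷ 1000 = 33.75 g
copper sulfate pentahydrate: 2.13 mg/L × 2.33 L = 4.96 mg
disodium phosphate: 103 mmol/L × 142 g/mol × 2.33 L ÷ 1000 = 34.08 g
glycerol: 16.7 g/L × 2.33 L = 38.91 g

L-cysteine hydrochloride monohydrate 2.25 g; maltose 90.17 g; mannitol 33.75 g; copper sulfate pentahydrate 4.96 mg; disodium phosphate 34.08 g; glycerol 38.91 g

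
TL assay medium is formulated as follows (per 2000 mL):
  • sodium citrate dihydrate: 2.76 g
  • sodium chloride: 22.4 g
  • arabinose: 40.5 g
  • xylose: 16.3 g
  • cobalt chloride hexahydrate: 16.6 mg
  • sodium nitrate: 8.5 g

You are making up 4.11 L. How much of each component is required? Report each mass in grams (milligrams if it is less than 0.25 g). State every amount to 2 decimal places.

Ratio of target to recipe volume: 4110 / 2000 = 2.055.
sodium citrate dihydrate: 2.76 g × (4110 mL / 2000 mL) = 5.67 g
sodium chloride: 22.4 g × (4110 mL / 2000 mL) = 46.03 g
arabinose: 40.5 g × (4110 mL / 2000 mL) = 83.23 g
xylose: 16.3 g × (4110 mL / 2000 mL) = 33.50 g
cobalt chloride hexahydrate: 16.6 mg × (4110 mL / 2000 mL) = 34.11 mg
sodium nitrate: 8.5 g × (4110 mL / 2000 mL) = 17.47 g

sodium citrate dihydrate 5.67 g; sodium chloride 46.03 g; arabinose 83.23 g; xylose 33.50 g; cobalt chloride hexahydrate 34.11 mg; sodium nitrate 17.47 g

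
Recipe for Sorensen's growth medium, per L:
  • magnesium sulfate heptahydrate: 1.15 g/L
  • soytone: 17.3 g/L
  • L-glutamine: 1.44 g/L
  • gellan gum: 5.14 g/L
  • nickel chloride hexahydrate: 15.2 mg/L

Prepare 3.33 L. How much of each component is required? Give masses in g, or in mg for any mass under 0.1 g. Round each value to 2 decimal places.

magnesium sulfate heptahydrate 3.83 g; soytone 57.61 g; L-glutamine 4.80 g; gellan gum 17.12 g; nickel chloride hexahydrate 50.62 mg

Scale factor relative to 1 L: 3.33.
magnesium sulfate heptahydrate: 1.15 g/L × 3.33 L = 3.83 g
soytone: 17.3 g/L × 3.33 L = 57.61 g
L-glutamine: 1.44 g/L × 3.33 L = 4.80 g
gellan gum: 5.14 g/L × 3.33 L = 17.12 g
nickel chloride hexahydrate: 15.2 mg/L × 3.33 L = 50.62 mg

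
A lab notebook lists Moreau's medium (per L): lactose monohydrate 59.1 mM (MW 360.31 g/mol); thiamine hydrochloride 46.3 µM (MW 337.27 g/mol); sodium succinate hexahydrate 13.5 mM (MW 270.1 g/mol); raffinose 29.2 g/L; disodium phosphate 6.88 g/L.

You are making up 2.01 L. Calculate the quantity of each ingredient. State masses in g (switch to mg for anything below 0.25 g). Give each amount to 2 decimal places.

lactose monohydrate 42.80 g; thiamine hydrochloride 31.39 mg; sodium succinate hexahydrate 7.33 g; raffinose 58.69 g; disodium phosphate 13.83 g

Working volume: 2.01 L.
lactose monohydrate: 59.1 mmol/L × 360.31 g/mol × 2.01 L ÷ 1000 = 42.80 g
thiamine hydrochloride: 46.3 µmol/L × 337.27 g/mol × 2.01 L ÷ 1000 = 31.39 mg
sodium succinate hexahydrate: 13.5 mmol/L × 270.1 g/mol × 2.01 L ÷ 1000 = 7.33 g
raffinose: 29.2 g/L × 2.01 L = 58.69 g
disodium phosphate: 6.88 g/L × 2.01 L = 13.83 g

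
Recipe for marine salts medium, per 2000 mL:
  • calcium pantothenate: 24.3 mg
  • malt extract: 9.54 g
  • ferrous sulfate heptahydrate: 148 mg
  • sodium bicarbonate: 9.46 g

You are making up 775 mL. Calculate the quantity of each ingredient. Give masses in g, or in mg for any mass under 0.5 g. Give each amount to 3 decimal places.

calcium pantothenate 9.416 mg; malt extract 3.697 g; ferrous sulfate heptahydrate 57.350 mg; sodium bicarbonate 3.666 g

Ratio of target to recipe volume: 775 / 2000 = 0.3875.
calcium pantothenate: 24.3 mg × (775 mL / 2000 mL) = 9.416 mg
malt extract: 9.54 g × (775 mL / 2000 mL) = 3.697 g
ferrous sulfate heptahydrate: 148 mg × (775 mL / 2000 mL) = 57.350 mg
sodium bicarbonate: 9.46 g × (775 mL / 2000 mL) = 3.666 g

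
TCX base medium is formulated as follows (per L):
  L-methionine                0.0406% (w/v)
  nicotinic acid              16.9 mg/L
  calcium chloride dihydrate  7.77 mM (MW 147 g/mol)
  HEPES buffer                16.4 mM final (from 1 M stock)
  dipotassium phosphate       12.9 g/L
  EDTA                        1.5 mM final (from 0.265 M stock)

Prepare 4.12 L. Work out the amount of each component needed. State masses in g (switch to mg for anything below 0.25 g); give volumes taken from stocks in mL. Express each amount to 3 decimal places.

L-methionine 1.673 g; nicotinic acid 69.628 mg; calcium chloride dihydrate 4.706 g; HEPES buffer 67.568 mL; dipotassium phosphate 53.148 g; EDTA 23.321 mL

Working volume: 4.12 L.
L-methionine: 0.0406 g per 100 mL × 4120 mL ÷ 100 = 1.673 g
nicotinic acid: 16.9 mg/L × 4.12 L = 69.628 mg
calcium chloride dihydrate: 7.77 mmol/L × 147 g/mol × 4.12 L ÷ 1000 = 4.706 g
HEPES buffer: V = C2·V2/C1 = 16.4 mM × 4120 mL ÷ 1000 mM = 67.568 mL
dipotassium phosphate: 12.9 g/L × 4.12 L = 53.148 g
EDTA: V = C2·V2/C1 = 1.5 mM × 4120 mL ÷ 265 mM = 23.321 mL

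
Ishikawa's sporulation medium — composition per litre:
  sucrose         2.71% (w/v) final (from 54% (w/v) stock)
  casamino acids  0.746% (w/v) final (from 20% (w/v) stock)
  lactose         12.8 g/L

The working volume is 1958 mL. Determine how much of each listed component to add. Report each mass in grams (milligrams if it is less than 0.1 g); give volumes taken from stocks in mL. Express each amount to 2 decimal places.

sucrose 98.26 mL; casamino acids 73.03 mL; lactose 25.06 g

Working volume: 1958 mL = 1.958 L.
sucrose: C1V1 = C2V2 → 2.71% ÷ 54% × 1958 mL = 98.26 mL
casamino acids: dilute stock: 0.746% ÷ 20% × 1958 mL = 73.03 mL
lactose: 12.8 g/L × 1.958 L = 25.06 g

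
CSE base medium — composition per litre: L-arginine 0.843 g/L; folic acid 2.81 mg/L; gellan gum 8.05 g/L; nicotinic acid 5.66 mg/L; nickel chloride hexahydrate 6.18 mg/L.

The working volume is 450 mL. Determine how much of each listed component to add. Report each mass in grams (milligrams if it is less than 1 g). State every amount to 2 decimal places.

L-arginine 379.35 mg; folic acid 1.26 mg; gellan gum 3.62 g; nicotinic acid 2.55 mg; nickel chloride hexahydrate 2.78 mg

Target volume = 450 mL = 0.45 L.
L-arginine: 0.843 g/L × 0.45 L = 0.37935 g = 379.35 mg
folic acid: 2.81 mg/L × 0.45 L = 1.26 mg
gellan gum: 8.05 g/L × 0.45 L = 3.62 g
nicotinic acid: 5.66 mg/L × 0.45 L = 2.55 mg
nickel chloride hexahydrate: 6.18 mg/L × 0.45 L = 2.78 mg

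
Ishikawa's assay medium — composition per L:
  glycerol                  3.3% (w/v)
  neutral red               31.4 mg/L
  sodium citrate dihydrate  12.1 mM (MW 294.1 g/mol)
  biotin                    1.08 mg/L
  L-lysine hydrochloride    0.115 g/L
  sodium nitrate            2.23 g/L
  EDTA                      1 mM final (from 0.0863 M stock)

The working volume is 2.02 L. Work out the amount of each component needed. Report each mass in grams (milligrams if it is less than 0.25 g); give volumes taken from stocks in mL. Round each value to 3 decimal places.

glycerol 66.660 g; neutral red 63.428 mg; sodium citrate dihydrate 7.188 g; biotin 2.182 mg; L-lysine hydrochloride 232.300 mg; sodium nitrate 4.505 g; EDTA 23.407 mL

Scale factor relative to 1 L: 2.02.
glycerol: 3.3% w/v = 33 g/L → 33 × 2.02 L = 66.660 g
neutral red: 31.4 mg/L × 2.02 L = 63.428 mg
sodium citrate dihydrate: 12.1 mmol/L × 294.1 g/mol × 2.02 L ÷ 1000 = 7.188 g
biotin: 1.08 mg/L × 2.02 L = 2.182 mg
L-lysine hydrochloride: 0.115 g/L × 2.02 L = 0.2323 g = 232.300 mg
sodium nitrate: 2.23 g/L × 2.02 L = 4.505 g
EDTA: C1V1 = C2V2 → 1 mM × 2020 mL ÷ 86.3 mM = 23.407 mL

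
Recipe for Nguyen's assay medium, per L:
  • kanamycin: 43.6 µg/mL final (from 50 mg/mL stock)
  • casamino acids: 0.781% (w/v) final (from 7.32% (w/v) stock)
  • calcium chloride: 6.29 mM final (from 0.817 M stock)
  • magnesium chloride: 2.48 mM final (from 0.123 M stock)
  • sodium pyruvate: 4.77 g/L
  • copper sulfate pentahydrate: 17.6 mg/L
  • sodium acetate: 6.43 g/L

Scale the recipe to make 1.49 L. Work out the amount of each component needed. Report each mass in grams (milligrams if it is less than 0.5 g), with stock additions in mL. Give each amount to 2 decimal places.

Working volume: 1.49 L.
kanamycin: dilute stock: 43.6 µg/mL × 1490 mL ÷ 50000 µg/mL = 1.30 mL
casamino acids: C1V1 = C2V2 → 0.781% ÷ 7.32% × 1490 mL = 158.97 mL
calcium chloride: dilute stock: 6.29 mM × 1490 mL ÷ 817 mM = 11.47 mL
magnesium chloride: V = C2·V2/C1 = 2.48 mM × 1490 mL ÷ 123 mM = 30.04 mL
sodium pyruvate: 4.77 g/L × 1.49 L = 7.11 g
copper sulfate pentahydrate: 17.6 mg/L × 1.49 L = 26.22 mg
sodium acetate: 6.43 g/L × 1.49 L = 9.58 g

kanamycin 1.30 mL; casamino acids 158.97 mL; calcium chloride 11.47 mL; magnesium chloride 30.04 mL; sodium pyruvate 7.11 g; copper sulfate pentahydrate 26.22 mg; sodium acetate 9.58 g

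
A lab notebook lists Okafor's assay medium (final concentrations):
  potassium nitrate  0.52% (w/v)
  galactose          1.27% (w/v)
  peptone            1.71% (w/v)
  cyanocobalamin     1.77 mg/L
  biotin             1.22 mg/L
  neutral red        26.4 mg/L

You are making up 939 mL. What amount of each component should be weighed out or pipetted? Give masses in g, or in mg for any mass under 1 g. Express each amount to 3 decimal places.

potassium nitrate 4.883 g; galactose 11.925 g; peptone 16.057 g; cyanocobalamin 1.662 mg; biotin 1.146 mg; neutral red 24.790 mg

Working volume: 939 mL = 0.939 L.
potassium nitrate: 0.52% w/v = 5.2 g/L → 5.2 × 0.939 L = 4.883 g
galactose: 1.27% w/v = 12.7 g/L → 12.7 × 0.939 L = 11.925 g
peptone: 1.71% w/v = 17.1 g/L → 17.1 × 0.939 L = 16.057 g
cyanocobalamin: 1.77 mg/L × 0.939 L = 1.662 mg
biotin: 1.22 mg/L × 0.939 L = 1.146 mg
neutral red: 26.4 mg/L × 0.939 L = 24.790 mg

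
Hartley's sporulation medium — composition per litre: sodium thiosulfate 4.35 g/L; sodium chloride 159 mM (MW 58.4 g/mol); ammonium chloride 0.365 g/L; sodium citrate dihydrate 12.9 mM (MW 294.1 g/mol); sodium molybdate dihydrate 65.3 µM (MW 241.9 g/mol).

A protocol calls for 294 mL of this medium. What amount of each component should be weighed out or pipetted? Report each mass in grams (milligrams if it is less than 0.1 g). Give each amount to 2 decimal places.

Working volume: 294 mL = 0.294 L.
sodium thiosulfate: 4.35 g/L × 0.294 L = 1.28 g
sodium chloride: 159 mmol/L × 58.4 g/mol × 0.294 L ÷ 1000 = 2.73 g
ammonium chloride: 0.365 g/L × 0.294 L = 0.11 g
sodium citrate dihydrate: 12.9 mmol/L × 294.1 g/mol × 0.294 L ÷ 1000 = 1.12 g
sodium molybdate dihydrate: 65.3 µmol/L × 241.9 g/mol × 0.294 L ÷ 1000 = 4.64 mg

sodium thiosulfate 1.28 g; sodium chloride 2.73 g; ammonium chloride 0.11 g; sodium citrate dihydrate 1.12 g; sodium molybdate dihydrate 4.64 mg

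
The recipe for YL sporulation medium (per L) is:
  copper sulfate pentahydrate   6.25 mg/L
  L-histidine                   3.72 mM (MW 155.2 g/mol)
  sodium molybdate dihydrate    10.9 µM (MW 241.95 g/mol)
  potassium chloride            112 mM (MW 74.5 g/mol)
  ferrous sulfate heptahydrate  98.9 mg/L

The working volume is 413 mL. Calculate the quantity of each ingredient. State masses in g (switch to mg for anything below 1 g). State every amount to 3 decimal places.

Scale factor relative to 1 L: 0.413.
copper sulfate pentahydrate: 6.25 mg/L × 0.413 L = 2.581 mg
L-histidine: 3.72 mmol/L × 155.2 mg/mmol × 0.413 L = 238.443 mg
sodium molybdate dihydrate: 10.9 µmol/L × 241.95 g/mol × 0.413 L ÷ 1000 = 1.089 mg
potassium chloride: 112 mmol/L × 74.5 g/mol × 0.413 L ÷ 1000 = 3.446 g
ferrous sulfate heptahydrate: 98.9 mg/L × 0.413 L = 40.846 mg

copper sulfate pentahydrate 2.581 mg; L-histidine 238.443 mg; sodium molybdate dihydrate 1.089 mg; potassium chloride 3.446 g; ferrous sulfate heptahydrate 40.846 mg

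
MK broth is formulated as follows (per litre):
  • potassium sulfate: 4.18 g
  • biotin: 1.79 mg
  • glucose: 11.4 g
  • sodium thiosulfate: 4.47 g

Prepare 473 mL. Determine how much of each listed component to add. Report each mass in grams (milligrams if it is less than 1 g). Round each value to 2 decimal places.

potassium sulfate 1.98 g; biotin 0.85 mg; glucose 5.39 g; sodium thiosulfate 2.11 g

Scale factor = 473 mL / 1000 mL = 0.473.
potassium sulfate: 4.18 g × (473 mL / 1000 mL) = 1.98 g
biotin: 1.79 mg × (473 mL / 1000 mL) = 0.85 mg
glucose: 11.4 g × (473 mL / 1000 mL) = 5.39 g
sodium thiosulfate: 4.47 g × (473 mL / 1000 mL) = 2.11 g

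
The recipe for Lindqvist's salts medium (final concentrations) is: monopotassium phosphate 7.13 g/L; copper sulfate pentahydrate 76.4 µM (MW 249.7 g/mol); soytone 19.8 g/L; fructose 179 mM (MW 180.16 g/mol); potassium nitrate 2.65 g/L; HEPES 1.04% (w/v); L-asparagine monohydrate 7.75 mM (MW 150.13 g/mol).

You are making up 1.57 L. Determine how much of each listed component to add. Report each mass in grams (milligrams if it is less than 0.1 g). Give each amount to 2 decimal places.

monopotassium phosphate 11.19 g; copper sulfate pentahydrate 29.95 mg; soytone 31.09 g; fructose 50.63 g; potassium nitrate 4.16 g; HEPES 16.33 g; L-asparagine monohydrate 1.83 g

Scale factor relative to 1 L: 1.57.
monopotassium phosphate: 7.13 g/L × 1.57 L = 11.19 g
copper sulfate pentahydrate: 76.4 µmol/L × 249.7 g/mol × 1.57 L ÷ 1000 = 29.95 mg
soytone: 19.8 g/L × 1.57 L = 31.09 g
fructose: 179 mmol/L × 180.16 g/mol × 1.57 L ÷ 1000 = 50.63 g
potassium nitrate: 2.65 g/L × 1.57 L = 4.16 g
HEPES: 1.04% w/v = 10.4 g/L → 10.4 × 1.57 L = 16.33 g
L-asparagine monohydrate: 7.75 mmol/L × 150.13 g/mol × 1.57 L ÷ 1000 = 1.83 g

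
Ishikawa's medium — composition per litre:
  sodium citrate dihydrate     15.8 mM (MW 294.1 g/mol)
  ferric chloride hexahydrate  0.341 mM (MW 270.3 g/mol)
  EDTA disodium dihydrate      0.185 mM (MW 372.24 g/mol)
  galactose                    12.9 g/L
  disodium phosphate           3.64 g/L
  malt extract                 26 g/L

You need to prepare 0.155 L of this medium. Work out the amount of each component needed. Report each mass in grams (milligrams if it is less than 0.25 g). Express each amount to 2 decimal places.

Scale factor relative to 1 L: 0.155.
sodium citrate dihydrate: 15.8 mmol/L × 294.1 g/mol × 0.155 L ÷ 1000 = 0.72 g
ferric chloride hexahydrate: 0.341 mmol/L × 270.3 mg/mmol × 0.155 L = 14.29 mg
EDTA disodium dihydrate: 0.185 mmol/L × 372.24 mg/mmol × 0.155 L = 10.67 mg
galactose: 12.9 g/L × 0.155 L = 2.00 g
disodium phosphate: 3.64 g/L × 0.155 L = 0.56 g
malt extract: 26 g/L × 0.155 L = 4.03 g

sodium citrate dihydrate 0.72 g; ferric chloride hexahydrate 14.29 mg; EDTA disodium dihydrate 10.67 mg; galactose 2.00 g; disodium phosphate 0.56 g; malt extract 4.03 g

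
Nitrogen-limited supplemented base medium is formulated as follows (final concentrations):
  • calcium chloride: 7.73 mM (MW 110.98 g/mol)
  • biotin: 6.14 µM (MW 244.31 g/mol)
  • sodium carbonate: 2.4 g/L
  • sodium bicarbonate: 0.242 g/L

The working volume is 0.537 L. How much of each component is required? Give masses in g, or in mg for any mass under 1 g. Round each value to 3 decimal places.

calcium chloride 460.679 mg; biotin 0.806 mg; sodium carbonate 1.289 g; sodium bicarbonate 129.954 mg

Scale factor relative to 1 L: 0.537.
calcium chloride: 7.73 mmol/L × 110.98 mg/mmol × 0.537 L = 460.679 mg
biotin: 6.14 µmol/L × 244.31 g/mol × 0.537 L ÷ 1000 = 0.806 mg
sodium carbonate: 2.4 g/L × 0.537 L = 1.289 g
sodium bicarbonate: 0.242 g/L × 0.537 L = 0.129954 g = 129.954 mg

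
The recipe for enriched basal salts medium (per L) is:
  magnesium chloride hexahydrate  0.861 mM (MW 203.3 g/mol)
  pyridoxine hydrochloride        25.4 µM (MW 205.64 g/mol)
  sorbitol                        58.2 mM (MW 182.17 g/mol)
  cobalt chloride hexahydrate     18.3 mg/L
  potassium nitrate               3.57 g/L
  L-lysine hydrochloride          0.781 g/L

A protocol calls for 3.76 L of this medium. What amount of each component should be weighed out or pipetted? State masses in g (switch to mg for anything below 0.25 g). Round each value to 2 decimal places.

magnesium chloride hexahydrate 0.66 g; pyridoxine hydrochloride 19.64 mg; sorbitol 39.86 g; cobalt chloride hexahydrate 68.81 mg; potassium nitrate 13.42 g; L-lysine hydrochloride 2.94 g

Working volume: 3.76 L.
magnesium chloride hexahydrate: 0.861 mmol/L × 203.3 g/mol × 3.76 L ÷ 1000 = 0.66 g
pyridoxine hydrochloride: 25.4 µmol/L × 205.64 g/mol × 3.76 L ÷ 1000 = 19.64 mg
sorbitol: 58.2 mmol/L × 182.17 g/mol × 3.76 L ÷ 1000 = 39.86 g
cobalt chloride hexahydrate: 18.3 mg/L × 3.76 L = 68.81 mg
potassium nitrate: 3.57 g/L × 3.76 L = 13.42 g
L-lysine hydrochloride: 0.781 g/L × 3.76 L = 2.94 g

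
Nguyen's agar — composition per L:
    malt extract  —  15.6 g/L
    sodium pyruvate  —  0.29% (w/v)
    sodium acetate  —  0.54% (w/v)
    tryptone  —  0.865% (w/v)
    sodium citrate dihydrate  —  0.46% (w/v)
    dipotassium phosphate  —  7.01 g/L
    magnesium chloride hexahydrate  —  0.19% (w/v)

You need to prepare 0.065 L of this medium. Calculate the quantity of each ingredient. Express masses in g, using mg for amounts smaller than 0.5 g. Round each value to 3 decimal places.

Working volume: 0.065 L.
malt extract: 15.6 g/L × 0.065 L = 1.014 g
sodium pyruvate: 0.29 g per 100 mL × 65 mL ÷ 100 = 0.1885 g = 188.500 mg
sodium acetate: 0.54 g per 100 mL × 65 mL ÷ 100 = 0.351 g = 351.000 mg
tryptone: 0.865% w/v = 8.65 g/L → 8.65 × 0.065 L = 0.562 g
sodium citrate dihydrate: 0.46% w/v = 4.6 g/L → 4.6 × 0.065 L = 0.299 g = 299.000 mg
dipotassium phosphate: 7.01 g/L × 0.065 L = 0.45565 g = 455.650 mg
magnesium chloride hexahydrate: 0.19% w/v = 1.9 g/L → 1.9 × 0.065 L = 0.1235 g = 123.500 mg

malt extract 1.014 g; sodium pyruvate 188.500 mg; sodium acetate 351.000 mg; tryptone 0.562 g; sodium citrate dihydrate 299.000 mg; dipotassium phosphate 455.650 mg; magnesium chloride hexahydrate 123.500 mg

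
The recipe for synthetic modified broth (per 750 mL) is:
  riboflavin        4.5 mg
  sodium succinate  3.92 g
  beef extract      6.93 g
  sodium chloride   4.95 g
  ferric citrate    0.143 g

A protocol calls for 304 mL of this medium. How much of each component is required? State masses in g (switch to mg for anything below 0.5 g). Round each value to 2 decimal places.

Ratio of target to recipe volume: 304 / 750 = 0.405333.
riboflavin: 4.5 mg × (304 mL / 750 mL) = 1.82 mg
sodium succinate: 3.92 g × (304 mL / 750 mL) = 1.59 g
beef extract: 6.93 g × (304 mL / 750 mL) = 2.81 g
sodium chloride: 4.95 g × (304 mL / 750 mL) = 2.01 g
ferric citrate: 0.143 g × (304 mL / 750 mL) = 0.0579627 g = 57.96 mg

riboflavin 1.82 mg; sodium succinate 1.59 g; beef extract 2.81 g; sodium chloride 2.01 g; ferric citrate 57.96 mg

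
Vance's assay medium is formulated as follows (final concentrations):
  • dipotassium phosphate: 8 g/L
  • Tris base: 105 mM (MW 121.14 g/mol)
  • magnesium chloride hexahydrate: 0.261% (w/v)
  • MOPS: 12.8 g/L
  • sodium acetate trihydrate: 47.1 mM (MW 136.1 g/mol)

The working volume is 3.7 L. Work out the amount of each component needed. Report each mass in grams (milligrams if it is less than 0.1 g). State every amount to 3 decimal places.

dipotassium phosphate 29.600 g; Tris base 47.063 g; magnesium chloride hexahydrate 9.657 g; MOPS 47.360 g; sodium acetate trihydrate 23.718 g

Working volume: 3.7 L.
dipotassium phosphate: 8 g/L × 3.7 L = 29.600 g
Tris base: 105 mmol/L × 121.14 g/mol × 3.7 L ÷ 1000 = 47.063 g
magnesium chloride hexahydrate: 0.261 g per 100 mL × 3700 mL ÷ 100 = 9.657 g
MOPS: 12.8 g/L × 3.7 L = 47.360 g
sodium acetate trihydrate: 47.1 mmol/L × 136.1 g/mol × 3.7 L ÷ 1000 = 23.718 g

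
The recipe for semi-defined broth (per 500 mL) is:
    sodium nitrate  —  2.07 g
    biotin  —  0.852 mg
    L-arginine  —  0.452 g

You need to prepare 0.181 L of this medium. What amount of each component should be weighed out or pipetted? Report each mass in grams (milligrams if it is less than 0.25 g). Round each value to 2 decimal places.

Scale factor = 181 mL / 500 mL = 0.362.
sodium nitrate: 2.07 g × (181 mL / 500 mL) = 0.75 g
biotin: 0.852 mg × (181 mL / 500 mL) = 0.31 mg
L-arginine: 0.452 g × (181 mL / 500 mL) = 0.163624 g = 163.62 mg

sodium nitrate 0.75 g; biotin 0.31 mg; L-arginine 163.62 mg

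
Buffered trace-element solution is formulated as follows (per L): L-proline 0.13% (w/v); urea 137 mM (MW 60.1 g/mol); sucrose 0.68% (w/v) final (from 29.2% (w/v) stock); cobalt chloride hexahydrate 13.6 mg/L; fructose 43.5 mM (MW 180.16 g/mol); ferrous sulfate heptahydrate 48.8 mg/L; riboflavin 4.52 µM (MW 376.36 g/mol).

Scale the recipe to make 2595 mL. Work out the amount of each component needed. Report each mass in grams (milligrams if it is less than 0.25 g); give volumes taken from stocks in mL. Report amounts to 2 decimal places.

L-proline 3.37 g; urea 21.37 g; sucrose 60.43 mL; cobalt chloride hexahydrate 35.29 mg; fructose 20.34 g; ferrous sulfate heptahydrate 126.64 mg; riboflavin 4.41 mg

Scale factor relative to 1 L: 2.595.
L-proline: 0.13 g per 100 mL × 2595 mL ÷ 100 = 3.37 g
urea: 137 mmol/L × 60.1 g/mol × 2.595 L ÷ 1000 = 21.37 g
sucrose: C1V1 = C2V2 → 0.68% ÷ 29.2% × 2595 mL = 60.43 mL
cobalt chloride hexahydrate: 13.6 mg/L × 2.595 L = 35.29 mg
fructose: 43.5 mmol/L × 180.16 g/mol × 2.595 L ÷ 1000 = 20.34 g
ferrous sulfate heptahydrate: 48.8 mg/L × 2.595 L = 126.64 mg
riboflavin: 4.52 µmol/L × 376.36 g/mol × 2.595 L ÷ 1000 = 4.41 mg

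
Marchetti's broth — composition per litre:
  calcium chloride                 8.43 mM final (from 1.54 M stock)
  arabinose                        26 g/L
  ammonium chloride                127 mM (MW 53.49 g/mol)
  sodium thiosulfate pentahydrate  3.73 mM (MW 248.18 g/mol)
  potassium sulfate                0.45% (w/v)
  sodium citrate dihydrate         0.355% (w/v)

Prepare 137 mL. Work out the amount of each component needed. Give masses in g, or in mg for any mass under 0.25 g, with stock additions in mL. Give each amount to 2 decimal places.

Scale factor relative to 1 L: 0.137.
calcium chloride: C1V1 = C2V2 → 8.43 mM × 137 mL ÷ 1540 mM = 0.75 mL
arabinose: 26 g/L × 0.137 L = 3.56 g
ammonium chloride: 127 mmol/L × 53.49 g/mol × 0.137 L ÷ 1000 = 0.93 g
sodium thiosulfate pentahydrate: 3.73 mmol/L × 248.18 mg/mmol × 0.137 L = 126.82 mg
potassium sulfate: 0.45 g per 100 mL × 137 mL ÷ 100 = 0.62 g
sodium citrate dihydrate: 0.355% w/v = 3.55 g/L → 3.55 × 0.137 L = 0.49 g

calcium chloride 0.75 mL; arabinose 3.56 g; ammonium chloride 0.93 g; sodium thiosulfate pentahydrate 126.82 mg; potassium sulfate 0.62 g; sodium citrate dihydrate 0.49 g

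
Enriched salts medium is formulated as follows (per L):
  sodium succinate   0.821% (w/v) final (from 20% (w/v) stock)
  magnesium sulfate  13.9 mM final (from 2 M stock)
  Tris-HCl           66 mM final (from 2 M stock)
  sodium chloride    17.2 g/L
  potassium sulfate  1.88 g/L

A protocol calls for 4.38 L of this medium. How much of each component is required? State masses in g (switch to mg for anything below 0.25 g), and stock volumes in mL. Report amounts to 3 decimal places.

Working volume: 4.38 L.
sodium succinate: dilute stock: 0.821% ÷ 20% × 4380 mL = 179.799 mL
magnesium sulfate: dilute stock: 13.9 mM × 4380 mL ÷ 2000 mM = 30.441 mL
Tris-HCl: V = C2·V2/C1 = 66 mM × 4380 mL ÷ 2000 mM = 144.540 mL
sodium chloride: 17.2 g/L × 4.38 L = 75.336 g
potassium sulfate: 1.88 g/L × 4.38 L = 8.234 g

sodium succinate 179.799 mL; magnesium sulfate 30.441 mL; Tris-HCl 144.540 mL; sodium chloride 75.336 g; potassium sulfate 8.234 g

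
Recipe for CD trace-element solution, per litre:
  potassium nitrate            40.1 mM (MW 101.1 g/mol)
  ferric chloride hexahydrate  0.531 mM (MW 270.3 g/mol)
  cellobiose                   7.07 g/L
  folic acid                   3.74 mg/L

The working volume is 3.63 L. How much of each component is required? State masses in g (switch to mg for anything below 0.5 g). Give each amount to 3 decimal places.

Working volume: 3.63 L.
potassium nitrate: 40.1 mmol/L × 101.1 g/mol × 3.63 L ÷ 1000 = 14.716 g
ferric chloride hexahydrate: 0.531 mmol/L × 270.3 g/mol × 3.63 L ÷ 1000 = 0.521 g
cellobiose: 7.07 g/L × 3.63 L = 25.664 g
folic acid: 3.74 mg/L × 3.63 L = 13.576 mg

potassium nitrate 14.716 g; ferric chloride hexahydrate 0.521 g; cellobiose 25.664 g; folic acid 13.576 mg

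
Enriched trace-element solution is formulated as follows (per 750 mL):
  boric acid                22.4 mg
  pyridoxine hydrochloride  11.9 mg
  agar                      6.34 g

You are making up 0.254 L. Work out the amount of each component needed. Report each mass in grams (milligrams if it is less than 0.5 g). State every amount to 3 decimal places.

boric acid 7.586 mg; pyridoxine hydrochloride 4.030 mg; agar 2.147 g

Ratio of target to recipe volume: 254 / 750 = 0.338667.
boric acid: 22.4 mg × (254 mL / 750 mL) = 7.586 mg
pyridoxine hydrochloride: 11.9 mg × (254 mL / 750 mL) = 4.030 mg
agar: 6.34 g × (254 mL / 750 mL) = 2.147 g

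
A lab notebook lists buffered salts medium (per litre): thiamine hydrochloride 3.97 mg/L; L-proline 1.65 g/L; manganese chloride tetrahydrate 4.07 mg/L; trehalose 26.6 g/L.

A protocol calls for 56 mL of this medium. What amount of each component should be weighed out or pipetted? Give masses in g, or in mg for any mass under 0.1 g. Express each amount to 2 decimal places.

thiamine hydrochloride 0.22 mg; L-proline 92.40 mg; manganese chloride tetrahydrate 0.23 mg; trehalose 1.49 g

Target volume = 56 mL = 0.056 L.
thiamine hydrochloride: 3.97 mg/L × 0.056 L = 0.22 mg
L-proline: 1.65 g/L × 0.056 L = 0.0924 g = 92.40 mg
manganese chloride tetrahydrate: 4.07 mg/L × 0.056 L = 0.23 mg
trehalose: 26.6 g/L × 0.056 L = 1.49 g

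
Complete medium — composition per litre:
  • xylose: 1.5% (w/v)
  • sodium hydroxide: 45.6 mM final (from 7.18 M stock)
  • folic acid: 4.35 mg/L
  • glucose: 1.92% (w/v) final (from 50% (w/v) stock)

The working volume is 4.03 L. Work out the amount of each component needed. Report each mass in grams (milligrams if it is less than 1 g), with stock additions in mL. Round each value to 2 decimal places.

xylose 60.45 g; sodium hydroxide 25.59 mL; folic acid 17.53 mg; glucose 154.75 mL

Working volume: 4.03 L.
xylose: 1.5 g per 100 mL × 4030 mL ÷ 100 = 60.45 g
sodium hydroxide: V = C2·V2/C1 = 45.6 mM × 4030 mL ÷ 7180 mM = 25.59 mL
folic acid: 4.35 mg/L × 4.03 L = 17.53 mg
glucose: C1V1 = C2V2 → 1.92% ÷ 50% × 4030 mL = 154.75 mL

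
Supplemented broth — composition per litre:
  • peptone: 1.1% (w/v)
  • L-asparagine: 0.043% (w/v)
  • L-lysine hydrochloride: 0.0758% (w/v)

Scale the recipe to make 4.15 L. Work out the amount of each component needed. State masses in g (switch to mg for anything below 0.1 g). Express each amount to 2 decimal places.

peptone 45.65 g; L-asparagine 1.78 g; L-lysine hydrochloride 3.15 g

Scale factor relative to 1 L: 4.15.
peptone: 1.1% w/v = 11 g/L → 11 × 4.15 L = 45.65 g
L-asparagine: 0.043 g per 100 mL × 4150 mL ÷ 100 = 1.78 g
L-lysine hydrochloride: 0.0758 g per 100 mL × 4150 mL ÷ 100 = 3.15 g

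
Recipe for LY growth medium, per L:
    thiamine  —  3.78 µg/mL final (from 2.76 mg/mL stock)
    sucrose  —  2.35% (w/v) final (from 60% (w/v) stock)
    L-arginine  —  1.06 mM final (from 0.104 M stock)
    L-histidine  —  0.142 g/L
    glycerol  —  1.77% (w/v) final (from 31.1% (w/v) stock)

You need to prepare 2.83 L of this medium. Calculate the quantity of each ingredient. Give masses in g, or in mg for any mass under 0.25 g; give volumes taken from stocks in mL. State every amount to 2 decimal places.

Scale factor relative to 1 L: 2.83.
thiamine: dilute stock: 3.78 µg/mL × 2830 mL ÷ 2760 µg/mL = 3.88 mL
sucrose: V = C2·V2/C1 = 2.35% ÷ 60% × 2830 mL = 110.84 mL
L-arginine: C1V1 = C2V2 → 1.06 mM × 2830 mL ÷ 104 mM = 28.84 mL
L-histidine: 0.142 g/L × 2.83 L = 0.40 g
glycerol: C1V1 = C2V2 → 1.77% ÷ 31.1% × 2830 mL = 161.06 mL

thiamine 3.88 mL; sucrose 110.84 mL; L-arginine 28.84 mL; L-histidine 0.40 g; glycerol 161.06 mL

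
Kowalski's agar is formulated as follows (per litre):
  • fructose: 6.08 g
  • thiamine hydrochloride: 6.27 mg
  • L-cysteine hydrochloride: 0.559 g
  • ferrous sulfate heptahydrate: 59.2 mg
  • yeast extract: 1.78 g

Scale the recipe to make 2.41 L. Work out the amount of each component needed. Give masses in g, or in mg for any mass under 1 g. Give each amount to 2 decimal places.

fructose 14.65 g; thiamine hydrochloride 15.11 mg; L-cysteine hydrochloride 1.35 g; ferrous sulfate heptahydrate 142.67 mg; yeast extract 4.29 g

Ratio of target to recipe volume: 2410 / 1000 = 2.41.
fructose: 6.08 g × (2410 mL / 1000 mL) = 14.65 g
thiamine hydrochloride: 6.27 mg × (2410 mL / 1000 mL) = 15.11 mg
L-cysteine hydrochloride: 0.559 g × (2410 mL / 1000 mL) = 1.35 g
ferrous sulfate heptahydrate: 59.2 mg × (2410 mL / 1000 mL) = 142.67 mg
yeast extract: 1.78 g × (2410 mL / 1000 mL) = 4.29 g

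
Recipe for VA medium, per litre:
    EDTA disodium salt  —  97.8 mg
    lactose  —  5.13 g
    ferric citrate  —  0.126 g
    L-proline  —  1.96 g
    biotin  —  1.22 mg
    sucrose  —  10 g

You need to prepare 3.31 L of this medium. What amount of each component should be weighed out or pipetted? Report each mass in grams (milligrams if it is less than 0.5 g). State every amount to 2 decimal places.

Scale factor = 3310 mL / 1000 mL = 3.31.
EDTA disodium salt: 97.8 mg × (3310 mL / 1000 mL) = 323.72 mg
lactose: 5.13 g × (3310 mL / 1000 mL) = 16.98 g
ferric citrate: 0.126 g × (3310 mL / 1000 mL) = 0.41706 g = 417.06 mg
L-proline: 1.96 g × (3310 mL / 1000 mL) = 6.49 g
biotin: 1.22 mg × (3310 mL / 1000 mL) = 4.04 mg
sucrose: 10 g × (3310 mL / 1000 mL) = 33.10 g

EDTA disodium salt 323.72 mg; lactose 16.98 g; ferric citrate 417.06 mg; L-proline 6.49 g; biotin 4.04 mg; sucrose 33.10 g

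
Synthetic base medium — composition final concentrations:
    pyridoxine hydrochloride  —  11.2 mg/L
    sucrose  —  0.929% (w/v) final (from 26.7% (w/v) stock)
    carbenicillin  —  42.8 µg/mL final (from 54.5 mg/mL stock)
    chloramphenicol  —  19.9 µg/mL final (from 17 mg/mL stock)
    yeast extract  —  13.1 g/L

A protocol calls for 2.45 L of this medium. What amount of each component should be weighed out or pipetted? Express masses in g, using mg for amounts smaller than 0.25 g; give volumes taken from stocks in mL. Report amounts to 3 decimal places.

pyridoxine hydrochloride 27.440 mg; sucrose 85.245 mL; carbenicillin 1.924 mL; chloramphenicol 2.868 mL; yeast extract 32.095 g

Working volume: 2.45 L.
pyridoxine hydrochloride: 11.2 mg/L × 2.45 L = 27.440 mg
sucrose: C1V1 = C2V2 → 0.929% ÷ 26.7% × 2450 mL = 85.245 mL
carbenicillin: C1V1 = C2V2 → 42.8 µg/mL × 2450 mL ÷ 54500 µg/mL = 1.924 mL
chloramphenicol: dilute stock: 19.9 µg/mL × 2450 mL ÷ 17000 µg/mL = 2.868 mL
yeast extract: 13.1 g/L × 2.45 L = 32.095 g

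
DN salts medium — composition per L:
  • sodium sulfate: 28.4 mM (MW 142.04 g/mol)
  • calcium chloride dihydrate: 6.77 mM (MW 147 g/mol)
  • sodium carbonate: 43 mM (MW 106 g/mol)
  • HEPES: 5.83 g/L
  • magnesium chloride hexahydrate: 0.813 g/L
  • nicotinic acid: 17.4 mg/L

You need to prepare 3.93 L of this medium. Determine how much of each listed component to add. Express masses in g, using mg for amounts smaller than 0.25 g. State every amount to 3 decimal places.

Working volume: 3.93 L.
sodium sulfate: 28.4 mmol/L × 142.04 g/mol × 3.93 L ÷ 1000 = 15.853 g
calcium chloride dihydrate: 6.77 mmol/L × 147 g/mol × 3.93 L ÷ 1000 = 3.911 g
sodium carbonate: 43 mmol/L × 106 g/mol × 3.93 L ÷ 1000 = 17.913 g
HEPES: 5.83 g/L × 3.93 L = 22.912 g
magnesium chloride hexahydrate: 0.813 g/L × 3.93 L = 3.195 g
nicotinic acid: 17.4 mg/L × 3.93 L = 68.382 mg

sodium sulfate 15.853 g; calcium chloride dihydrate 3.911 g; sodium carbonate 17.913 g; HEPES 22.912 g; magnesium chloride hexahydrate 3.195 g; nicotinic acid 68.382 mg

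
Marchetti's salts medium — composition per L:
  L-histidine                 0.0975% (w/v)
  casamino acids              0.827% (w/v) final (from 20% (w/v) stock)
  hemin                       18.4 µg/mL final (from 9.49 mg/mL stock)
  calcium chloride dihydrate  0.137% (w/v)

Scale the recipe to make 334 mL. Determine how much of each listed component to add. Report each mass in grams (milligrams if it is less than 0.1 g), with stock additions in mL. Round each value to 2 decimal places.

L-histidine 0.33 g; casamino acids 13.81 mL; hemin 0.65 mL; calcium chloride dihydrate 0.46 g

Working volume: 334 mL = 0.334 L.
L-histidine: 0.0975% w/v = 0.975 g/L → 0.975 × 0.334 L = 0.33 g
casamino acids: V = C2·V2/C1 = 0.827% ÷ 20% × 334 mL = 13.81 mL
hemin: V = C2·V2/C1 = 18.4 µg/mL × 334 mL ÷ 9490 µg/mL = 0.65 mL
calcium chloride dihydrate: 0.137 g per 100 mL × 334 mL ÷ 100 = 0.46 g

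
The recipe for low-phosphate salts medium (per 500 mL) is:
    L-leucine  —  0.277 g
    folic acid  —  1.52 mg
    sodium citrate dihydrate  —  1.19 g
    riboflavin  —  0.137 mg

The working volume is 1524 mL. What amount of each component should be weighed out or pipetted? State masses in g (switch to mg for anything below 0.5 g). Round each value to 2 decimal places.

L-leucine 0.84 g; folic acid 4.63 mg; sodium citrate dihydrate 3.63 g; riboflavin 0.42 mg

Scale factor = 1524 mL / 500 mL = 3.048.
L-leucine: 0.277 g × (1524 mL / 500 mL) = 0.84 g
folic acid: 1.52 mg × (1524 mL / 500 mL) = 4.63 mg
sodium citrate dihydrate: 1.19 g × (1524 mL / 500 mL) = 3.63 g
riboflavin: 0.137 mg × (1524 mL / 500 mL) = 0.42 mg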